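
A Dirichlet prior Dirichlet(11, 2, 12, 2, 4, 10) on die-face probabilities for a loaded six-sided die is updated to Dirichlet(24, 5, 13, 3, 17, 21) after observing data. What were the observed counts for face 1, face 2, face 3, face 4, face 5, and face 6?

For a Dirichlet(α) prior with multinomial counts c, the posterior is Dirichlet(α + c) componentwise.
Counts are posterior − prior componentwise: 24−11=13, 5−2=3, 13−12=1, 3−2=1, 17−4=13, 21−10=11.

counts (13, 3, 1, 1, 13, 11)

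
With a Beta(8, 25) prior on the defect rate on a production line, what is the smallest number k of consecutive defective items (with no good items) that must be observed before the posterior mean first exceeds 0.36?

k = 7

After k defective items and 0 good items the posterior is Beta(8+k, 25), with mean (8+k)/(8+25+k).
Set (8+k)/(33+k) > 0.36 and solve: k > (0.36·33 − 8)/(1 − 0.36) = 6.062.
The smallest integer exceeding 6.062 is 7, and checking k=7: (15)/(40) = 0.3750 > 0.36.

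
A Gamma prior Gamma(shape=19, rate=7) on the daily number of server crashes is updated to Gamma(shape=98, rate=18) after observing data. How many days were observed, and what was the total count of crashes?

Gamma–Poisson conjugacy: posterior shape = α + Σxᵢ, posterior rate = β + n.
Matching: Σxᵢ = 98 − 19 = 79 and n = 18 − 7 = 11.

n = 11 days with total 79 crashes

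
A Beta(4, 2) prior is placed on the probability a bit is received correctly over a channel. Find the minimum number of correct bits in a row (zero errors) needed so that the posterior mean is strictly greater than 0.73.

k = 2

After k correct bits and 0 errors the posterior is Beta(4+k, 2), with mean (4+k)/(4+2+k).
Set (4+k)/(6+k) > 0.73 and solve: k > (0.73·6 − 4)/(1 − 0.73) = 1.407.
The smallest integer exceeding 1.407 is 2, and checking k=2: (6)/(8) = 0.7500 > 0.73.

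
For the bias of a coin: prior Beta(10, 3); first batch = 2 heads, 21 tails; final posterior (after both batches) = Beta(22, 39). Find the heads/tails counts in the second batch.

10 heads and 15 tails

Because Beta–binomial updating is additive in the counts, the combined data contributed (α_post−α_prior, β_post−β_prior) successes and failures.
Total across both batches: 22−10=12 heads, 39−3=36 tails.
Subtract the first batch: 12−2=10 heads and 36−21=15 tails.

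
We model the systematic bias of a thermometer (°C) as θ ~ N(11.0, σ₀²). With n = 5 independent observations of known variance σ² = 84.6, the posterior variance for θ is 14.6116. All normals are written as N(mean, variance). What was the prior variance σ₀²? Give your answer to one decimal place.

For the Normal–Normal model with known σ², precisions add: τ_n = τ₀ + n/σ².
So 1/σ₀² = 1/14.6116 − 5/84.6 = 0.068439 − 0.059102 = 0.009337.
Hence σ₀² = 1/0.009337 ≈ 107.1.

σ₀² = 107.1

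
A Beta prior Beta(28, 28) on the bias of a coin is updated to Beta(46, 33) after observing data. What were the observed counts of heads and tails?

Under Beta–binomial conjugacy the posterior parameters are (a+s, b+f).
Match parameters: s=46−28=18, f=33−28=5.

18 heads and 5 tails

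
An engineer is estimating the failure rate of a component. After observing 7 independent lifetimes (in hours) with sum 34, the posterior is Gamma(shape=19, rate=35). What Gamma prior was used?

For an exponential likelihood with a Gamma(α, β) prior on the rate, n observations with total T give posterior Gamma(α+n, β+T).
So α = 19 − 7 = 12 and β = 35 − 34 = 1.

Gamma(shape=12, rate=1)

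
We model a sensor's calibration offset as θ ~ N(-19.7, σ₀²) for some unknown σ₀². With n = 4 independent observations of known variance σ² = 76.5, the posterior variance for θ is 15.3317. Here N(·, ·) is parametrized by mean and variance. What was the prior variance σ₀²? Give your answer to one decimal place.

Posterior precision equals prior precision plus data precision: 1/σ_n² = 1/σ₀² + n/σ².
So 1/σ₀² = 1/15.3317 − 4/76.5 = 0.065224 − 0.052288 = 0.012936.
Hence σ₀² = 1/0.012936 ≈ 77.3.

σ₀² = 77.3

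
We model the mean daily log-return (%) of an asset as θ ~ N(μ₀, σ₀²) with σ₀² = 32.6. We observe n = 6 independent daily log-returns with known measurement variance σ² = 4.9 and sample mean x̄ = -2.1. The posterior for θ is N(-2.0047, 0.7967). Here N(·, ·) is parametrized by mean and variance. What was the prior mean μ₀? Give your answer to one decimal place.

With known observation variance, the Normal–Normal posterior has precision τ_n = τ₀ + n/σ² and mean μ_n = (τ₀μ₀ + (n/σ²)x̄)/τ_n.
Here τ₀ = 1/32.6 = 0.030675 and τ_data = 6/4.9 = 1.224490, so τ_n = 1.255165.
Rearranging for μ₀: μ₀ = (μ_n·τ_n − τ_data·x̄)/τ₀ = (-2.0047·1.255165 − 1.224490·-2.1) / 0.030675 = 0.055200/0.030675 ≈ 1.8.

μ₀ = 1.8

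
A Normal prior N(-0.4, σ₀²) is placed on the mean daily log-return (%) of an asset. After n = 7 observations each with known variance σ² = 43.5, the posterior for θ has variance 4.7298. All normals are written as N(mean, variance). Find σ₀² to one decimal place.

For the Normal–Normal model with known σ², precisions add: τ_n = τ₀ + n/σ².
So 1/σ₀² = 1/4.7298 − 7/43.5 = 0.211425 − 0.160920 = 0.050505.
Hence σ₀² = 1/0.050505 ≈ 19.8.

σ₀² = 19.8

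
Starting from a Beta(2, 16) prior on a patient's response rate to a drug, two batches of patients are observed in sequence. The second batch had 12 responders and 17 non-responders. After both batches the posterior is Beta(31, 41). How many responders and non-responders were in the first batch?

Because Beta–binomial updating is additive in the counts, the combined data contributed (α_post−α_prior, β_post−β_prior) successes and failures.
Total across both batches: 31−2=29 responders, 41−16=25 non-responders.
Subtract the second batch: 29−12=17 responders and 25−17=8 non-responders.

17 responders and 8 non-responders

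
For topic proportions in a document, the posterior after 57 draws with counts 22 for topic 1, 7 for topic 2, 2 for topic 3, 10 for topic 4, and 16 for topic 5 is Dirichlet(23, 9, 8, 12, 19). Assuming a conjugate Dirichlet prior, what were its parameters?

Dirichlet(1, 2, 6, 2, 3)

For a Dirichlet(α) prior with multinomial counts c, the posterior is Dirichlet(α + c) componentwise.
Subtract each count from the matching posterior parameter: 23−22=1, 9−7=2, 8−2=6, 12−10=2, 19−16=3.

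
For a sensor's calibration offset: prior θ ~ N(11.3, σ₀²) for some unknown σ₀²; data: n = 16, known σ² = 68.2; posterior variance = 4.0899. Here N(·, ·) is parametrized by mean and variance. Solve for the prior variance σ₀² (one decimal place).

σ₀² = 101.0

For the Normal–Normal model with known σ², precisions add: τ_n = τ₀ + n/σ².
So 1/σ₀² = 1/4.0899 − 16/68.2 = 0.244505 − 0.234604 = 0.009901.
Hence σ₀² = 1/0.009901 ≈ 101.0.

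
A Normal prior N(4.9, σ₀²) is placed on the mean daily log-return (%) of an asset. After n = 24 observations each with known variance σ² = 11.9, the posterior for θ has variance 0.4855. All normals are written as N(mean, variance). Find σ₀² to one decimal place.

For the Normal–Normal model with known σ², precisions add: τ_n = τ₀ + n/σ².
So 1/σ₀² = 1/0.4855 − 24/11.9 = 2.059732 − 2.016807 = 0.042925.
Hence σ₀² = 1/0.042925 ≈ 23.3.

σ₀² = 23.3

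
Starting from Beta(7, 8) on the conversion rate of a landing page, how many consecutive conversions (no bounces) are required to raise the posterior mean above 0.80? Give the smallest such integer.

After k conversions and 0 bounces the posterior is Beta(7+k, 8), with mean (7+k)/(7+8+k).
Set (7+k)/(15+k) > 0.80 and solve: k > (0.80·15 − 7)/(1 − 0.80) = 25.000.
The smallest integer exceeding 25.000 is 26.

k = 26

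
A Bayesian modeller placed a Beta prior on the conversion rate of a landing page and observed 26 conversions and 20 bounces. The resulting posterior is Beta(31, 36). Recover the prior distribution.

A Beta(a, b) prior with s successes and f failures in binomial data gives a Beta(a+s, b+f) posterior.
Subtract the data counts: 31−26=5, 36−20=16.

Beta(5, 16)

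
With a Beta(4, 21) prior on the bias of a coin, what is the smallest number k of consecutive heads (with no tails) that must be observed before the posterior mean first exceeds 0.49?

After k heads and 0 tails the posterior is Beta(4+k, 21), with mean (4+k)/(4+21+k).
Set (4+k)/(25+k) > 0.49 and solve: k > (0.49·25 − 4)/(1 − 0.49) = 16.176.
The smallest integer exceeding 16.176 is 17.

k = 17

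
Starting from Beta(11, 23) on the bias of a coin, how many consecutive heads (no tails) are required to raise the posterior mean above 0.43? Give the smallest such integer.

k = 7

After k heads and 0 tails the posterior is Beta(11+k, 23), with mean (11+k)/(11+23+k).
Set (11+k)/(34+k) > 0.43 and solve: k > (0.43·34 − 11)/(1 − 0.43) = 6.351.
The smallest integer exceeding 6.351 is 7.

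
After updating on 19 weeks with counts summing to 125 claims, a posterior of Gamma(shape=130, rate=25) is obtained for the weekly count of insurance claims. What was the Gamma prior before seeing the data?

Gamma(shape=5, rate=6)

A Gamma(α, β) prior (rate parametrization) on a Poisson rate with n observations summing to S gives posterior Gamma(α+S, β+n).
So α = 130 − 125 = 5 and β = 25 − 19 = 6.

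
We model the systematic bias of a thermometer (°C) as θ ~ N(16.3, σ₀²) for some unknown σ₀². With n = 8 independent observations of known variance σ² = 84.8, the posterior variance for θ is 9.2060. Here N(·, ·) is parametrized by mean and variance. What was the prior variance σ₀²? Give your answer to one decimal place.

σ₀² = 70.0

Posterior precision equals prior precision plus data precision: 1/σ_n² = 1/σ₀² + n/σ².
So 1/σ₀² = 1/9.2060 − 8/84.8 = 0.108625 − 0.094340 = 0.014285.
Hence σ₀² = 1/0.014285 ≈ 70.0.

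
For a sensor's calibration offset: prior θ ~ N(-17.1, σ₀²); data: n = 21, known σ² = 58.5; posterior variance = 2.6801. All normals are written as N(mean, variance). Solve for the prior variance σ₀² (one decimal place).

Posterior precision equals prior precision plus data precision: 1/σ_n² = 1/σ₀² + n/σ².
So 1/σ₀² = 1/2.6801 − 21/58.5 = 0.373120 − 0.358974 = 0.014146.
Hence σ₀² = 1/0.014146 ≈ 70.7.

σ₀² = 70.7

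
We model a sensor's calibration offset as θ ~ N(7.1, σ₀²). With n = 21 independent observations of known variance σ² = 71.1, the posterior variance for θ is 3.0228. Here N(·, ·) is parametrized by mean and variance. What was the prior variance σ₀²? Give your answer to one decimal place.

For the Normal–Normal model with known σ², precisions add: τ_n = τ₀ + n/σ².
So 1/σ₀² = 1/3.0228 − 21/71.1 = 0.330819 − 0.295359 = 0.035460.
Hence σ₀² = 1/0.035460 ≈ 28.2.

σ₀² = 28.2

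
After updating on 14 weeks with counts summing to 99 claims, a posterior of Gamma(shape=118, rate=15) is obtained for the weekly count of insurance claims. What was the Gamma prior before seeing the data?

A Gamma(α, β) prior (rate parametrization) on a Poisson rate with n observations summing to S gives posterior Gamma(α+S, β+n).
So α = 118 − 99 = 19 and β = 15 − 14 = 1.

Gamma(shape=19, rate=1)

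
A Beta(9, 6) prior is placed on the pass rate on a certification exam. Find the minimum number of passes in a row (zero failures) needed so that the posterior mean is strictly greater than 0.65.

k = 3

After k passes and 0 failures the posterior is Beta(9+k, 6), with mean (9+k)/(9+6+k).
Set (9+k)/(15+k) > 0.65 and solve: k > (0.65·15 − 9)/(1 − 0.65) = 2.143.
The smallest integer exceeding 2.143 is 3.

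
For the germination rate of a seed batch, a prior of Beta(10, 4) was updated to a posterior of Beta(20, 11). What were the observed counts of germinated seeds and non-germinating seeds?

Under Beta–binomial conjugacy the posterior parameters are (a+s, b+f).
So s = 20 − 10 = 10 and f = 11 − 4 = 7.

10 germinated seeds and 7 non-germinating seeds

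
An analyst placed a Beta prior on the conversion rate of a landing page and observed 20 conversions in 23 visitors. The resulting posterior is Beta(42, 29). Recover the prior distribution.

Beta(22, 26)

Under Beta–binomial conjugacy the posterior parameters are (a+s, b+f).
So a = 42 − 20 = 22 and b = 29 − 3 = 26.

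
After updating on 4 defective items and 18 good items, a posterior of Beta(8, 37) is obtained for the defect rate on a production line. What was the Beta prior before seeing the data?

Beta(4, 19)

A Beta(α, β) prior with s successes and f failures in binomial data gives a Beta(α+s, β+f) posterior.
So α = 8 − 4 = 4 and β = 37 − 18 = 19.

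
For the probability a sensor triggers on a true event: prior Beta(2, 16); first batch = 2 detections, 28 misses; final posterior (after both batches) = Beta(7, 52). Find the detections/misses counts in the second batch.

Because Beta–binomial updating is additive in the counts, the combined data contributed (α_post−α_prior, β_post−β_prior) successes and failures.
Total across both batches: 7−2=5 detections, 52−16=36 misses.
Subtract the first batch: 5−2=3 detections and 36−28=8 misses.

3 detections and 8 misses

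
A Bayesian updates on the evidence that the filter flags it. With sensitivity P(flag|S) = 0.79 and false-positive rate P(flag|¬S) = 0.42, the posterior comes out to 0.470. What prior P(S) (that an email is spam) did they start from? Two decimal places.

P(S) = 0.32

Bayes' rule in odds form gives O(S|E) = O(S)·[P(E|S)/P(E|¬S)], hence O(S) = O(S|E)/LR.
Posterior odds = 0.470/(1−0.470) = 0.8868. LR = 0.79/0.42 = 1.8810.
Prior odds = 0.8868/1.8810 = 0.4715, so P(S) = 0.4715/(1+0.4715) ≈ 0.32.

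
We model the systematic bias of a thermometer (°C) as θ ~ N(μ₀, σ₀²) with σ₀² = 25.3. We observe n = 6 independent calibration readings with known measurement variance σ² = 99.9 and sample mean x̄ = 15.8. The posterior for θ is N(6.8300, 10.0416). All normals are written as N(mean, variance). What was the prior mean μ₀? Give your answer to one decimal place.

μ₀ = -6.8

With known observation variance, the Normal–Normal posterior has precision τ_n = τ₀ + n/σ² and mean μ_n = (τ₀μ₀ + (n/σ²)x̄)/τ_n.
Here τ₀ = 1/25.3 = 0.039526 and τ_data = 6/99.9 = 0.060060, so τ_n = 0.099586.
Rearranging for μ₀: μ₀ = (μ_n·τ_n − τ_data·x̄)/τ₀ = (6.8300·0.099586 − 0.060060·15.8) / 0.039526 = -0.268776/0.039526 ≈ -6.8.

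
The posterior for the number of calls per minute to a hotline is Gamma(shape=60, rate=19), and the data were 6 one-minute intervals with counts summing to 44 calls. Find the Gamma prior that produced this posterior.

Gamma(shape=16, rate=13)

Gamma–Poisson conjugacy: posterior shape = α + Σxᵢ, posterior rate = β + n.
So α = 60 − 44 = 16 and β = 19 − 6 = 13.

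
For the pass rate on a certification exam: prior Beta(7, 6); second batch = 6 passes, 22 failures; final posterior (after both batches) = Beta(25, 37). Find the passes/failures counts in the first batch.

12 passes and 9 failures

Sequential conjugate updates are equivalent to a single update on the pooled data, so total successes = posterior α − prior α and total failures = posterior β − prior β.
Total across both batches: 25−7=18 passes, 37−6=31 failures.
Subtract the second batch: 18−6=12 passes and 31−22=9 failures.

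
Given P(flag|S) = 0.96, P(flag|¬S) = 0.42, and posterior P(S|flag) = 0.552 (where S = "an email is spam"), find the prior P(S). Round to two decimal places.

P(S) = 0.35

In odds form, posterior odds = prior odds × likelihood ratio, so prior odds = posterior odds ÷ LR.
Posterior odds = 0.552/(1−0.552) = 1.2321. LR = 0.96/0.42 = 2.2857.
Prior odds = 1.2321/2.2857 = 0.5390, so P(S) = 0.5390/(1+0.5390) ≈ 0.35.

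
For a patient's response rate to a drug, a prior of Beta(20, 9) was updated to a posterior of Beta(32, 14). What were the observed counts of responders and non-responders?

Beta is conjugate to the binomial likelihood: posterior = Beta(α+s, β+f).
So s = 32 − 20 = 12 and f = 14 − 9 = 5.

12 responders and 5 non-responders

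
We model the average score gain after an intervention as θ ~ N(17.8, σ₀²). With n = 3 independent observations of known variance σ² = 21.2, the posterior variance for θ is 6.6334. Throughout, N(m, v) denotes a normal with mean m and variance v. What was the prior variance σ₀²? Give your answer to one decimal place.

σ₀² = 108.2

For the Normal–Normal model with known σ², precisions add: τ_n = τ₀ + n/σ².
So 1/σ₀² = 1/6.6334 − 3/21.2 = 0.150752 − 0.141509 = 0.009243.
Hence σ₀² = 1/0.009243 ≈ 108.2.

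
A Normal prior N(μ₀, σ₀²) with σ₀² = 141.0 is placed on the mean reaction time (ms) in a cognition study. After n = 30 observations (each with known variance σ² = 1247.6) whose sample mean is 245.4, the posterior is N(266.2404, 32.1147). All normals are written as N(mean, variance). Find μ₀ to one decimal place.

The posterior mean is a precision-weighted average: μ_n = (τ₀μ₀ + τ_data·x̄)/(τ₀+τ_data), with τ₀=1/σ₀² and τ_data=n/σ².
Here τ₀ = 1/141.0 = 0.007092 and τ_data = 30/1247.6 = 0.024046, so τ_n = 0.031138.
Rearranging for μ₀: μ₀ = (μ_n·τ_n − τ_data·x̄)/τ₀ = (266.2404·0.031138 − 0.024046·245.4) / 0.007092 = 2.389305/0.007092 ≈ 336.9.

μ₀ = 336.9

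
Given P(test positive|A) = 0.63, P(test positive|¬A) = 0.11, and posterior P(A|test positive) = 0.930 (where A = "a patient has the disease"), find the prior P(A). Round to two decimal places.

In odds form, posterior odds = prior odds × likelihood ratio, so prior odds = posterior odds ÷ LR.
Posterior odds = 0.930/(1−0.930) = 13.2857. LR = 0.63/0.11 = 5.7273.
Prior odds = 13.2857/5.7273 = 2.3197, so P(A) = 2.3197/(1+2.3197) ≈ 0.70.

P(A) = 0.70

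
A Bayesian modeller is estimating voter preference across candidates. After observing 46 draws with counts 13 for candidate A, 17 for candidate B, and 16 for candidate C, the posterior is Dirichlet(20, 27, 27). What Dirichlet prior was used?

For a Dirichlet(α) prior with multinomial counts c, the posterior is Dirichlet(α + c) componentwise.
Subtract each count from the matching posterior parameter: 20−13=7, 27−17=10, 27−16=11.

Dirichlet(7, 10, 11)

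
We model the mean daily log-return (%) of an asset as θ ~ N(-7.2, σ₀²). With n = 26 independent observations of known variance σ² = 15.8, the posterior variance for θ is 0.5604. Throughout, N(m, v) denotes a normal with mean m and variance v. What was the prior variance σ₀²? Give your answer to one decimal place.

σ₀² = 7.2

Posterior precision equals prior precision plus data precision: 1/σ_n² = 1/σ₀² + n/σ².
So 1/σ₀² = 1/0.5604 − 26/15.8 = 1.784440 − 1.645570 = 0.138870.
Hence σ₀² = 1/0.138870 ≈ 7.2.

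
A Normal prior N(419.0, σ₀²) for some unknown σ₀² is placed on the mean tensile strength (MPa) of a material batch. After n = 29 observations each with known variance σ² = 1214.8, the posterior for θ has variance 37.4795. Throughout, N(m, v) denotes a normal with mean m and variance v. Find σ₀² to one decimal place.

Posterior precision equals prior precision plus data precision: 1/σ_n² = 1/σ₀² + n/σ².
So 1/σ₀² = 1/37.4795 − 29/1214.8 = 0.026681 − 0.023872 = 0.002809.
Hence σ₀² = 1/0.002809 ≈ 356.0.

σ₀² = 356.0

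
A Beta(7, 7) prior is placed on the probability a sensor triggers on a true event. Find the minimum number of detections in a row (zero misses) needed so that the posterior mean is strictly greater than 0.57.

After k detections and 0 misses the posterior is Beta(7+k, 7), with mean (7+k)/(7+7+k).
Set (7+k)/(14+k) > 0.57 and solve: k > (0.57·14 − 7)/(1 − 0.57) = 2.279.
The smallest integer exceeding 2.279 is 3, and checking k=3: (10)/(17) = 0.5882 > 0.57.

k = 3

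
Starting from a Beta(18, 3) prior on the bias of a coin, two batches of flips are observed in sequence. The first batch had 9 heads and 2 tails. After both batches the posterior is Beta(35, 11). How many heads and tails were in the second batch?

8 heads and 6 tails

Sequential conjugate updates are equivalent to a single update on the pooled data, so total successes = posterior α − prior α and total failures = posterior β − prior β.
Total across both batches: 35−18=17 heads, 11−3=8 tails.
Subtract the first batch: 17−9=8 heads and 8−2=6 tails.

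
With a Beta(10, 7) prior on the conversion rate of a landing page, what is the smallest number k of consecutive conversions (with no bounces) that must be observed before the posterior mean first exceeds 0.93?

k = 84

After k conversions and 0 bounces the posterior is Beta(10+k, 7), with mean (10+k)/(10+7+k).
Set (10+k)/(17+k) > 0.93 and solve: k > (0.93·17 − 10)/(1 − 0.93) = 83.000.
The smallest integer exceeding 83.000 is 84, and checking k=84: (94)/(101) = 0.9307 > 0.93.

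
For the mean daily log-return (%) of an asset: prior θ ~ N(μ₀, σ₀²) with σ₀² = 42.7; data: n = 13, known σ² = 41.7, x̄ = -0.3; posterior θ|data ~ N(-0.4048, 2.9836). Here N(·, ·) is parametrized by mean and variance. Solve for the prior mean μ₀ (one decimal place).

With known observation variance, the Normal–Normal posterior has precision τ_n = τ₀ + n/σ² and mean μ_n = (τ₀μ₀ + (n/σ²)x̄)/τ_n.
Here τ₀ = 1/42.7 = 0.023419 and τ_data = 13/41.7 = 0.311751, so τ_n = 0.335170.
Rearranging for μ₀: μ₀ = (μ_n·τ_n − τ_data·x̄)/τ₀ = (-0.4048·0.335170 − 0.311751·-0.3) / 0.023419 = -0.042152/0.023419 ≈ -1.8.

μ₀ = -1.8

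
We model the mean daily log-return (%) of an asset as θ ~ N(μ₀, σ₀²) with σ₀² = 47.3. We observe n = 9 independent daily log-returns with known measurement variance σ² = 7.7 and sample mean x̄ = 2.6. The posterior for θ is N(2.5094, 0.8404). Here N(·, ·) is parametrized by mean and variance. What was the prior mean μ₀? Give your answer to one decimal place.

The posterior mean is a precision-weighted average: μ_n = (τ₀μ₀ + τ_data·x̄)/(τ₀+τ_data), with τ₀=1/σ₀² and τ_data=n/σ².
Here τ₀ = 1/47.3 = 0.021142 and τ_data = 9/7.7 = 1.168831, so τ_n = 1.189973.
Rearranging for μ₀: μ₀ = (μ_n·τ_n − τ_data·x̄)/τ₀ = (2.5094·1.189973 − 1.168831·2.6) / 0.021142 = -0.052842/0.021142 ≈ -2.5.

μ₀ = -2.5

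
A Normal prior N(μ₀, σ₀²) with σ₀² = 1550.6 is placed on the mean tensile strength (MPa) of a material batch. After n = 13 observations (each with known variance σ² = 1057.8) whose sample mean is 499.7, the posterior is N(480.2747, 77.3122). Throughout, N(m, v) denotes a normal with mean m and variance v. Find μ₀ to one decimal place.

μ₀ = 110.1

The posterior mean is a precision-weighted average: μ_n = (τ₀μ₀ + τ_data·x̄)/(τ₀+τ_data), with τ₀=1/σ₀² and τ_data=n/σ².
Here τ₀ = 1/1550.6 = 0.000645 and τ_data = 13/1057.8 = 0.012290, so τ_n = 0.012935.
Rearranging for μ₀: μ₀ = (μ_n·τ_n − τ_data·x̄)/τ₀ = (480.2747·0.012935 − 0.012290·499.7) / 0.000645 = 0.071040/0.000645 ≈ 110.1.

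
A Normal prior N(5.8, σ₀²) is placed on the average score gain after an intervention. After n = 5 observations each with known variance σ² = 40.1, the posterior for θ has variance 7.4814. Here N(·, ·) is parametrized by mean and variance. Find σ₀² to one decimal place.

For the Normal–Normal model with known σ², precisions add: τ_n = τ₀ + n/σ².
So 1/σ₀² = 1/7.4814 − 5/40.1 = 0.133665 − 0.124688 = 0.008977.
Hence σ₀² = 1/0.008977 ≈ 111.4.

σ₀² = 111.4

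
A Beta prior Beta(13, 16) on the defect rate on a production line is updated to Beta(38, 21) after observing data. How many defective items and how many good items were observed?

25 defective items and 5 good items

A Beta(a, b) prior with s successes and f failures in binomial data gives a Beta(a+s, b+f) posterior.
Match parameters: s=38−13=25, f=21−16=5.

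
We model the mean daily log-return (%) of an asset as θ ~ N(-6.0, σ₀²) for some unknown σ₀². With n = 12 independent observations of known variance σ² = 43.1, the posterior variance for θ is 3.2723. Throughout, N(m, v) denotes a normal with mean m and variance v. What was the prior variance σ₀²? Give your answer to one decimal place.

Posterior precision equals prior precision plus data precision: 1/σ_n² = 1/σ₀² + n/σ².
So 1/σ₀² = 1/3.2723 − 12/43.1 = 0.305595 − 0.278422 = 0.027173.
Hence σ₀² = 1/0.027173 ≈ 36.8.

σ₀² = 36.8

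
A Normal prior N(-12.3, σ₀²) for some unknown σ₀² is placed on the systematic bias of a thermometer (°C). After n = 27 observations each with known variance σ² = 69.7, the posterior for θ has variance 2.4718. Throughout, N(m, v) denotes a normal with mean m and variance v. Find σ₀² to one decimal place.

Posterior precision equals prior precision plus data precision: 1/σ_n² = 1/σ₀² + n/σ².
So 1/σ₀² = 1/2.4718 − 27/69.7 = 0.404563 − 0.387374 = 0.017189.
Hence σ₀² = 1/0.017189 ≈ 58.2.

σ₀² = 58.2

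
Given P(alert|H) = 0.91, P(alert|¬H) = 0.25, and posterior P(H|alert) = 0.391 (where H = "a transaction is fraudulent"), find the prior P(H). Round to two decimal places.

Bayes' rule in odds form gives O(H|E) = O(H)·[P(E|H)/P(E|¬H)], hence O(H) = O(H|E)/LR.
Posterior odds = 0.391/(1−0.391) = 0.6420. LR = 0.91/0.25 = 3.6400.
Prior odds = 0.6420/3.6400 = 0.1764, so P(H) = 0.1764/(1+0.1764) ≈ 0.15.

P(H) = 0.15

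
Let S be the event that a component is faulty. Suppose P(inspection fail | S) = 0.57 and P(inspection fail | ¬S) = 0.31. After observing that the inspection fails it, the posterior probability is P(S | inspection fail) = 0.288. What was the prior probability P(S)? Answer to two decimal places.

P(S) = 0.18

Bayes' rule in odds form gives O(S|E) = O(S)·[P(E|S)/P(E|¬S)], hence O(S) = O(S|E)/LR.
Posterior odds = 0.288/(1−0.288) = 0.4045. LR = 0.57/0.31 = 1.8387.
Prior odds = 0.4045/1.8387 = 0.2200, so P(S) = 0.2200/(1+0.2200) ≈ 0.18.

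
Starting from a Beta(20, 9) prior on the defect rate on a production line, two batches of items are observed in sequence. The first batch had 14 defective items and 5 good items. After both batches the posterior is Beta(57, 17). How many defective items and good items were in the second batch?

Because Beta–binomial updating is additive in the counts, the combined data contributed (α_post−α_prior, β_post−β_prior) successes and failures.
Total across both batches: 57−20=37 defective items, 17−9=8 good items.
Subtract the first batch: 37−14=23 defective items and 8−5=3 good items.

23 defective items and 3 good items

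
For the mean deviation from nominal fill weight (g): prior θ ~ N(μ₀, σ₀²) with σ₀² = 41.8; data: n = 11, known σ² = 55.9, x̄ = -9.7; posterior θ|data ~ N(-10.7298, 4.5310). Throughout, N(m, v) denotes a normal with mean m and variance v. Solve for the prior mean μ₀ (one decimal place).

The posterior mean is a precision-weighted average: μ_n = (τ₀μ₀ + τ_data·x̄)/(τ₀+τ_data), with τ₀=1/σ₀² and τ_data=n/σ².
Here τ₀ = 1/41.8 = 0.023923 and τ_data = 11/55.9 = 0.196780, so τ_n = 0.220703.
Rearranging for μ₀: μ₀ = (μ_n·τ_n − τ_data·x̄)/τ₀ = (-10.7298·0.220703 − 0.196780·-9.7) / 0.023923 = -0.459333/0.023923 ≈ -19.2.

μ₀ = -19.2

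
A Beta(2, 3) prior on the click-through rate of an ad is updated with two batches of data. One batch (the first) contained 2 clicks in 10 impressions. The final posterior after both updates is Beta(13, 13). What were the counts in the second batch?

Because Beta–binomial updating is additive in the counts, the combined data contributed (α_post−α_prior, β_post−β_prior) successes and failures.
Total across both batches: 13−2=11 clicks, 13−3=10 non-clicks.
Subtract the first batch: 11−2=9 clicks and 10−8=2 non-clicks.

9 clicks and 2 non-clicks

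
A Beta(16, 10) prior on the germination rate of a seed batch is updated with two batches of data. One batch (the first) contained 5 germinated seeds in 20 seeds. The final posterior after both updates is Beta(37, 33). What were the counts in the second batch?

16 germinated seeds and 8 non-germinating seeds

Sequential conjugate updates are equivalent to a single update on the pooled data, so total successes = posterior α − prior α and total failures = posterior β − prior β.
Total across both batches: 37−16=21 germinated seeds, 33−10=23 non-germinating seeds.
Subtract the first batch: 21−5=16 germinated seeds and 23−15=8 non-germinating seeds.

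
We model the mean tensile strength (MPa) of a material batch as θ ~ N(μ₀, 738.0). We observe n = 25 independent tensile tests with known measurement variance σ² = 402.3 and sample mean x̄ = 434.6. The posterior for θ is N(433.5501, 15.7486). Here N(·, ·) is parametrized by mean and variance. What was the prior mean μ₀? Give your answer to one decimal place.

μ₀ = 385.4

With known observation variance, the Normal–Normal posterior has precision τ_n = τ₀ + n/σ² and mean μ_n = (τ₀μ₀ + (n/σ²)x̄)/τ_n.
Here τ₀ = 1/738.0 = 0.001355 and τ_data = 25/402.3 = 0.062143, so τ_n = 0.063498.
Rearranging for μ₀: μ₀ = (μ_n·τ_n − τ_data·x̄)/τ₀ = (433.5501·0.063498 − 0.062143·434.6) / 0.001355 = 0.522216/0.001355 ≈ 385.4.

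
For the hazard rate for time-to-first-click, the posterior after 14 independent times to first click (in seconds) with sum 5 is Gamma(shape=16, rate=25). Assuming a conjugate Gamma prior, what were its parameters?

Gamma(shape=2, rate=20)

For an exponential likelihood with a Gamma(α, β) prior on the rate, n observations with total T give posterior Gamma(α+n, β+T).
So α = 16 − 14 = 2 and β = 25 − 5 = 20.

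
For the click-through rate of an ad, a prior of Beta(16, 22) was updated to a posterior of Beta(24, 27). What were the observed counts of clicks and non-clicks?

8 clicks and 5 non-clicks

Under Beta–binomial conjugacy the posterior parameters are (a+s, b+f).
Match parameters: s=24−16=8, f=27−22=5.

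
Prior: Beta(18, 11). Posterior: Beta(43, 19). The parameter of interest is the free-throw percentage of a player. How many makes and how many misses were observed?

Under Beta–binomial conjugacy the posterior parameters are (a+s, b+f).
Match parameters: s=43−18=25, f=19−11=8.

25 makes and 8 misses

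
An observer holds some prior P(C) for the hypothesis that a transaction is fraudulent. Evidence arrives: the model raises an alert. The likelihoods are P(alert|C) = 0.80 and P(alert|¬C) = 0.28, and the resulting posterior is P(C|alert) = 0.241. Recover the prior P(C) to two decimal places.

Bayes' rule in odds form gives O(C|E) = O(C)·[P(E|C)/P(E|¬C)], hence O(C) = O(C|E)/LR.
Posterior odds = 0.241/(1−0.241) = 0.3175. LR = 0.80/0.28 = 2.8571.
Prior odds = 0.3175/2.8571 = 0.1111, so P(C) = 0.1111/(1+0.1111) ≈ 0.10.

P(C) = 0.10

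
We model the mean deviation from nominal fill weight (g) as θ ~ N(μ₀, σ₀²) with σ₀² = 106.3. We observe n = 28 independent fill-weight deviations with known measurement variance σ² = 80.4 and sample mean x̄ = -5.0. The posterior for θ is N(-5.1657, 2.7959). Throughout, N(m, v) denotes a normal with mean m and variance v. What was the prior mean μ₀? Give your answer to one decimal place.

μ₀ = -11.3

With known observation variance, the Normal–Normal posterior has precision τ_n = τ₀ + n/σ² and mean μ_n = (τ₀μ₀ + (n/σ²)x̄)/τ_n.
Here τ₀ = 1/106.3 = 0.009407 and τ_data = 28/80.4 = 0.348259, so τ_n = 0.357666.
Rearranging for μ₀: μ₀ = (μ_n·τ_n − τ_data·x̄)/τ₀ = (-5.1657·0.357666 − 0.348259·-5.0) / 0.009407 = -0.106300/0.009407 ≈ -11.3.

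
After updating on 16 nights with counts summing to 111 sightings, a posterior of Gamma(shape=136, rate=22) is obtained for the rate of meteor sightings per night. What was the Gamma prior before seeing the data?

Gamma–Poisson conjugacy: posterior shape = α + Σxᵢ, posterior rate = β + n.
So α = 136 − 111 = 25 and β = 22 − 16 = 6.

Gamma(shape=25, rate=6)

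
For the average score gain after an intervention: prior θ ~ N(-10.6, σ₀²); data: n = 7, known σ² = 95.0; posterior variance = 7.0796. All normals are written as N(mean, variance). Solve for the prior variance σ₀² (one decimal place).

Posterior precision equals prior precision plus data precision: 1/σ_n² = 1/σ₀² + n/σ².
So 1/σ₀² = 1/7.0796 − 7/95.0 = 0.141251 − 0.073684 = 0.067567.
Hence σ₀² = 1/0.067567 ≈ 14.8.

σ₀² = 14.8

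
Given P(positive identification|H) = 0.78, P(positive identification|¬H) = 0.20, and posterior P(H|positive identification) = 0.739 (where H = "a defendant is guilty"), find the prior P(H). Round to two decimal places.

P(H) = 0.42

Bayes' rule in odds form gives O(H|E) = O(H)·[P(E|H)/P(E|¬H)], hence O(H) = O(H|E)/LR.
Posterior odds = 0.739/(1−0.739) = 2.8314. LR = 0.78/0.20 = 3.9000.
Prior odds = 2.8314/3.9000 = 0.7260, so P(H) = 0.7260/(1+0.7260) ≈ 0.42.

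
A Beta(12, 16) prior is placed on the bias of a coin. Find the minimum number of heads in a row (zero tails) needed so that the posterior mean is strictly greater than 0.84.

k = 73

After k heads and 0 tails the posterior is Beta(12+k, 16), with mean (12+k)/(12+16+k).
Set (12+k)/(28+k) > 0.84 and solve: k > (0.84·28 − 12)/(1 − 0.84) = 72.000.
The smallest integer exceeding 72.000 is 73.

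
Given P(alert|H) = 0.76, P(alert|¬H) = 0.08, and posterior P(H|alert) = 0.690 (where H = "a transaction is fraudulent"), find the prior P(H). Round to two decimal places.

P(H) = 0.19

In odds form, posterior odds = prior odds × likelihood ratio, so prior odds = posterior odds ÷ LR.
Posterior odds = 0.690/(1−0.690) = 2.2258. LR = 0.76/0.08 = 9.5000.
Prior odds = 2.2258/9.5000 = 0.2343, so P(H) = 0.2343/(1+0.2343) ≈ 0.19.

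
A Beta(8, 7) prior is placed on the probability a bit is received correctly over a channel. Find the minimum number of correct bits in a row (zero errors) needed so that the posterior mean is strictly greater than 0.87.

k = 39

After k correct bits and 0 errors the posterior is Beta(8+k, 7), with mean (8+k)/(8+7+k).
Set (8+k)/(15+k) > 0.87 and solve: k > (0.87·15 − 8)/(1 − 0.87) = 38.846.
The smallest integer exceeding 38.846 is 39, and checking k=39: (47)/(54) = 0.8704 > 0.87.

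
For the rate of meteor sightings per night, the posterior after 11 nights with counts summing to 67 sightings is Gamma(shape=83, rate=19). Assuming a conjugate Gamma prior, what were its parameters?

A Gamma(α, β) prior (rate parametrization) on a Poisson rate with n observations summing to S gives posterior Gamma(α+S, β+n).
So α = 83 − 67 = 16 and β = 19 − 11 = 8.

Gamma(shape=16, rate=8)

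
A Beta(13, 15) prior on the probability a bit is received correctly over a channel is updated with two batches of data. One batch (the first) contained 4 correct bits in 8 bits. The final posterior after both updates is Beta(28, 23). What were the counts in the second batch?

11 correct bits and 4 errors

Sequential conjugate updates are equivalent to a single update on the pooled data, so total successes = posterior α − prior α and total failures = posterior β − prior β.
Total across both batches: 28−13=15 correct bits, 23−15=8 errors.
Subtract the first batch: 15−4=11 correct bits and 8−4=4 errors.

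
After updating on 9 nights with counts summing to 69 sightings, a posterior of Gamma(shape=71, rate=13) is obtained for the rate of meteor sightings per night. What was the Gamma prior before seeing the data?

Gamma(shape=2, rate=4)

A Gamma(α, β) prior (rate parametrization) on a Poisson rate with n observations summing to S gives posterior Gamma(α+S, β+n).
So α = 71 − 69 = 2 and β = 13 − 9 = 4.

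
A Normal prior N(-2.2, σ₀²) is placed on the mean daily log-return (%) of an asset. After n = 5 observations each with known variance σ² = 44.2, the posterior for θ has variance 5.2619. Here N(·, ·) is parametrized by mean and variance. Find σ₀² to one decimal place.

Posterior precision equals prior precision plus data precision: 1/σ_n² = 1/σ₀² + n/σ².
So 1/σ₀² = 1/5.2619 − 5/44.2 = 0.190045 − 0.113122 = 0.076923.
Hence σ₀² = 1/0.076923 ≈ 13.0.

σ₀² = 13.0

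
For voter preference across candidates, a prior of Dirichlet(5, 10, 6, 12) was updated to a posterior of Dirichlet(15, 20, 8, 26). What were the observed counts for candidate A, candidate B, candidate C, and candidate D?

For a Dirichlet(α) prior with multinomial counts c, the posterior is Dirichlet(α + c) componentwise.
Counts are posterior − prior componentwise: 15−5=10, 20−10=10, 8−6=2, 26−12=14.

counts (10, 10, 2, 14)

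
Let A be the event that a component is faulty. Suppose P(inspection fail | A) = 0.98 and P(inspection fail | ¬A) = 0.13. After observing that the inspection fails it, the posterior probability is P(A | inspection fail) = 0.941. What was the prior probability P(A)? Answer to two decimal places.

P(A) = 0.68

In odds form, posterior odds = prior odds × likelihood ratio, so prior odds = posterior odds ÷ LR.
Posterior odds = 0.941/(1−0.941) = 15.9492. LR = 0.98/0.13 = 7.5385.
Prior odds = 15.9492/7.5385 = 2.1157, so P(A) = 2.1157/(1+2.1157) ≈ 0.68.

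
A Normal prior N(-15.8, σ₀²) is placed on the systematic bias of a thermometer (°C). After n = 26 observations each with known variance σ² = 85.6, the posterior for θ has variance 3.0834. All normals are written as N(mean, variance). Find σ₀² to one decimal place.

Posterior precision equals prior precision plus data precision: 1/σ_n² = 1/σ₀² + n/σ².
So 1/σ₀² = 1/3.0834 − 26/85.6 = 0.324317 − 0.303738 = 0.020579.
Hence σ₀² = 1/0.020579 ≈ 48.6.

σ₀² = 48.6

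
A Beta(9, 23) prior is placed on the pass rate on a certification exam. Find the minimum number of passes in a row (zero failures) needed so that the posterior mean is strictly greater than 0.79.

After k passes and 0 failures the posterior is Beta(9+k, 23), with mean (9+k)/(9+23+k).
Set (9+k)/(32+k) > 0.79 and solve: k > (0.79·32 − 9)/(1 − 0.79) = 77.524.
The smallest integer exceeding 77.524 is 78.

k = 78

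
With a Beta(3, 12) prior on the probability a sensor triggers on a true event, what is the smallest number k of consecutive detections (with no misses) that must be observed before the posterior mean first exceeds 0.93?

After k detections and 0 misses the posterior is Beta(3+k, 12), with mean (3+k)/(3+12+k).
Set (3+k)/(15+k) > 0.93 and solve: k > (0.93·15 − 3)/(1 − 0.93) = 156.429.
The smallest integer exceeding 156.429 is 157, and checking k=157: (160)/(172) = 0.9302 > 0.93.

k = 157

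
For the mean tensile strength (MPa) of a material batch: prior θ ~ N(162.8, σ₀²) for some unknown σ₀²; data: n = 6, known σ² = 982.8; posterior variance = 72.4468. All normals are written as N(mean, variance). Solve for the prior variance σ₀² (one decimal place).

Posterior precision equals prior precision plus data precision: 1/σ_n² = 1/σ₀² + n/σ².
So 1/σ₀² = 1/72.4468 − 6/982.8 = 0.013803 − 0.006105 = 0.007698.
Hence σ₀² = 1/0.007698 ≈ 129.9.

σ₀² = 129.9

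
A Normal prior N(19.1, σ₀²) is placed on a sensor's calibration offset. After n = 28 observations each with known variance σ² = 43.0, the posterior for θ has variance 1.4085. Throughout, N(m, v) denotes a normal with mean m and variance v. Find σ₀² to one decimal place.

Posterior precision equals prior precision plus data precision: 1/σ_n² = 1/σ₀² + n/σ².
So 1/σ₀² = 1/1.4085 − 28/43.0 = 0.709975 − 0.651163 = 0.058812.
Hence σ₀² = 1/0.058812 ≈ 17.0.

σ₀² = 17.0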